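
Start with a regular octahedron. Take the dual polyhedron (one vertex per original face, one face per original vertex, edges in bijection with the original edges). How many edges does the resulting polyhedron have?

12

The base solid has V = 6, E = 12, F = 8.
The dual swaps V and F and preserves E: V′ = F = 8, E′ = E = 12, F′ = V = 6.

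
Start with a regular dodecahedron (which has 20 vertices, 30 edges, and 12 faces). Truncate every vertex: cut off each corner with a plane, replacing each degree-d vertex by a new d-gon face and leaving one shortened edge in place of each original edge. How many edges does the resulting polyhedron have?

Truncation replaces each original edge-end by a new vertex, so V′ = 2E = 60.
Each original edge survives, and each old vertex of degree d contributes d new edges; summing degrees gives Σd = 2E, so E′ = E + 2E = 3E = 90.
Each original face survives and each original vertex becomes one new face: F′ = F + V = 32.

90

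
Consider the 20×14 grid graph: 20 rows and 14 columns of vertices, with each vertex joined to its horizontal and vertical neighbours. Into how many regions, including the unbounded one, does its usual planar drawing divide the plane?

248

The grid has V = 20·14 = 280 vertices and E = 20·13 + 14·19 = 526 edges.
F = 2 − V + E = 2 − 280 + 526 = 248.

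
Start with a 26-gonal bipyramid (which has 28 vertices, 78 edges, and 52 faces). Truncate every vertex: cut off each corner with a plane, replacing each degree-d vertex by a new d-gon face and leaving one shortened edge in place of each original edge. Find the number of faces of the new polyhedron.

80

Truncation replaces each original edge-end by a new vertex, so V′ = 2E = 156.
Each original edge survives, and each old vertex of degree d contributes d new edges; summing degrees gives Σd = 2E, so E′ = E + 2E = 3E = 234.
Each original face survives and each original vertex becomes one new face: F′ = F + V = 80.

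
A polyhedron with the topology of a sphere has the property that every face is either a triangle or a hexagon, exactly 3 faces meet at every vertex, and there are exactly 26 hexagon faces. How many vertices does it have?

Let x be the number of triangles; then F = 26 + x.
Edge–face incidences: 2E = 6·26 + 3·x = 156 + 3x.
Every vertex has degree 3, so 3V = 2E.
Euler: V − E + F = 2 ⇒ (2E)/3 − E + (26 + x) = 2.
Multiply by 6: 2·(2E) − 3·(2E) + 6·(26 + x) = 12, i.e. 156 + 6x − (156 + 3x) = 12.
Collecting terms: 3x = 12, so x = 4.
Then 2E = 156 + 3·4 = 168, so E = 84, V = 2E/3 = 56, F = 26 + 4 = 30.

56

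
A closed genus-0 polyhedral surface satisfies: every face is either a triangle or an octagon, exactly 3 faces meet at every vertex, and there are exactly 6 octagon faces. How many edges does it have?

36

Let x be the number of triangles; then F = 6 + x.
Edge–face incidences: 2E = 8·6 + 3·x = 48 + 3x.
Every vertex has degree 3, so 3V = 2E.
Euler: V − E + F = 2 ⇒ (2E)/3 − E + (6 + x) = 2.
Multiply by 6: 2·(2E) − 3·(2E) + 6·(6 + x) = 12, i.e. 36 + 6x − (48 + 3x) = 12.
Collecting terms: 3x − 12 = 12, so 3x = 24, so x = 8.
Then 2E = 48 + 3·8 = 72, so E = 36, V = 2E/3 = 24, F = 6 + 8 = 14.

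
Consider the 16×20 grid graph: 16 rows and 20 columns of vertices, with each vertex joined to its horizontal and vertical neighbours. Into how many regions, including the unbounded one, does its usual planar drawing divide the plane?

286

The grid has V = 16·20 = 320 vertices and E = 16·19 + 20·15 = 604 edges.
F = 2 − V + E = 2 − 320 + 604 = 286.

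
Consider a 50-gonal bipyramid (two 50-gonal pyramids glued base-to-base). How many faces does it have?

A bipyramid over an n-gon has 2n triangular faces and n + 2 vertices: V = 50 + 2 = 52, E = 3·50 = 150, F = 2·50 = 100.

100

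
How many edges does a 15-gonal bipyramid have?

A bipyramid over an n-gon has 2n triangular faces and n + 2 vertices: V = 15 + 2 = 17, E = 3·15 = 45, F = 2·15 = 30.
Check: V − E + F = 17 − 45 + 30 = 2.

45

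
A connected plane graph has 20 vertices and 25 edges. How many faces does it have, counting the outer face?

7

Euler's formula for a connected plane graph: V − E + F = 2, so F = 2 − 20 + 25 = 7.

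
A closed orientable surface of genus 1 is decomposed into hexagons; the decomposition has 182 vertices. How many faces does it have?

χ = 2 − 2·1 = 0, and every face is a hexagon so 6F = 2E.
V − E + F = 0 with E = 6F/2 gives 182 − (6/2 − 1)·F = 0, so F = 91 and E = 273.

91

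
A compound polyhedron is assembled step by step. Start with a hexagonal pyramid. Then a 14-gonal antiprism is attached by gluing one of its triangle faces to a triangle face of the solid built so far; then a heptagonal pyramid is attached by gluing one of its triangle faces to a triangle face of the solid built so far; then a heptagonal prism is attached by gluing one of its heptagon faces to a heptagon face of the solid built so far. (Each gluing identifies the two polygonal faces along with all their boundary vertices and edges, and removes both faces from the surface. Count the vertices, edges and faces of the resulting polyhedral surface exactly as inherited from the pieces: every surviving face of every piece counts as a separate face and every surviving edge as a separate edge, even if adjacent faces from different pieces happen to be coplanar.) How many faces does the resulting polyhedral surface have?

A hexagonal pyramid: V=7, E=12, F=7.
Attach a 14-gonal antiprism (V=28, E=56, F=30) along a 3-gon: merge 3 vertices and 3 edges, delete both glued faces → V=32, E=65, F=35.
Attach a heptagonal pyramid (V=8, E=14, F=8) along a 3-gon: merge 3 vertices and 3 edges, delete both glued faces → V=37, E=76, F=41.
Attach a heptagonal prism (V=14, E=21, F=9) along a 7-gon: merge 7 vertices and 7 edges, delete both glued faces → V=44, E=90, F=48.
Check: V − E + F = 44 − 90 + 48 = 2.

48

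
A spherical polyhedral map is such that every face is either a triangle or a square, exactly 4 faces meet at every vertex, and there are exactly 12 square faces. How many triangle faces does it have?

8

Let x be the number of triangles; then F = 12 + x.
Edge–face incidences: 2E = 4·12 + 3·x = 48 + 3x.
Every vertex has degree 4, so 4V = 2E.
Euler: V − E + F = 2 ⇒ (2E)/4 − E + (12 + x) = 2.
Multiply by 8: 2·(2E) − 4·(2E) + 8·(12 + x) = 16, i.e. 96 + 8x − 2·(48 + 3x) = 16.
Collecting terms: 2x = 16, so x = 8.
Then 2E = 48 + 3·8 = 72, so E = 36, V = 2E/4 = 18, F = 12 + 8 = 20.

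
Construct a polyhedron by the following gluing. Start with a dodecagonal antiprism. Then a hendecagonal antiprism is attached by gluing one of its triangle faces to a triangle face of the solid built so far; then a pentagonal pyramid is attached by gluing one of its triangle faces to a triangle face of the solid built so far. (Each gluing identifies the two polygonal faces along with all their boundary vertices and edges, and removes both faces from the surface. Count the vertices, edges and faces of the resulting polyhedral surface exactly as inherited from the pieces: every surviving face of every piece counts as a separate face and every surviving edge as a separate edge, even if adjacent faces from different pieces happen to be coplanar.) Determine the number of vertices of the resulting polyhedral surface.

46

A dodecagonal antiprism: V=24, E=48, F=26.
Attach a hendecagonal antiprism (V=22, E=44, F=24) along a 3-gon: merge 3 vertices and 3 edges, delete both glued faces → V=43, E=89, F=48.
Attach a pentagonal pyramid (V=6, E=10, F=6) along a 3-gon: merge 3 vertices and 3 edges, delete both glued faces → V=46, E=96, F=52.
Check: V − E + F = 46 − 96 + 52 = 2.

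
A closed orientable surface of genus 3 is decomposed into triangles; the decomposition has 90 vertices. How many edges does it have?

282

χ = 2 − 2·3 = -4, and every face is a triangle so 3F = 2E.
V − E + F = -4 with E = 3F/2 gives 90 − (3/2 − 1)·F = -4, so F = 188 and E = 282.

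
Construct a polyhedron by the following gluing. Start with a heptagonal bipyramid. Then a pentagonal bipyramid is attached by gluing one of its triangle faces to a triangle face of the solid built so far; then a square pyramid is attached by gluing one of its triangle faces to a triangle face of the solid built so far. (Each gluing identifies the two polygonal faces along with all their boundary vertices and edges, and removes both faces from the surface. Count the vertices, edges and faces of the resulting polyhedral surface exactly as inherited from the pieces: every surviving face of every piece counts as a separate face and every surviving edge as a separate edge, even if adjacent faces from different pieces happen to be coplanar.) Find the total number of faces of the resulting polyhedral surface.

25

A heptagonal bipyramid: V=9, E=21, F=14.
Attach a pentagonal bipyramid (V=7, E=15, F=10) along a 3-gon: merge 3 vertices and 3 edges, delete both glued faces → V=13, E=33, F=22.
Attach a square pyramid (V=5, E=8, F=5) along a 3-gon: merge 3 vertices and 3 edges, delete both glued faces → V=15, E=38, F=25.
Check: V − E + F = 15 − 38 + 25 = 2.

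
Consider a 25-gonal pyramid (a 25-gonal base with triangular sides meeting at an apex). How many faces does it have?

A pyramid on an n-gon base has one n-gon and n triangles: V = 25 + 1 = 26, E = 2·25 = 50, F = 25 + 1 = 26.

26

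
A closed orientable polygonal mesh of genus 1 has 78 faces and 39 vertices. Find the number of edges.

For a closed orientable surface of genus 1, χ = 2 − 2·1 = 0.
E = V + F − (0) = 39 + 78 − (0) = 117.

117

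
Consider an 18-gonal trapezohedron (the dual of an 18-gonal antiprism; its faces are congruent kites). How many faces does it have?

The n-trapezohedron (dual of the n-antiprism) has V = 2·18 + 2 = 38, E = 4·18 = 72, F = 2·18 = 36.
Check: V − E + F = 38 − 72 + 36 = 2.

36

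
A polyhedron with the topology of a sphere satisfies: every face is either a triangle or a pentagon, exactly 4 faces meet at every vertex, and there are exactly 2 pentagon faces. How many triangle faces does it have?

10

Let x be the number of triangles; then F = 2 + x.
Edge–face incidences: 2E = 5·2 + 3·x = 10 + 3x.
Every vertex has degree 4, so 4V = 2E.
Euler: V − E + F = 2 ⇒ (2E)/4 − E + (2 + x) = 2.
Multiply by 8: 2·(2E) − 4·(2E) + 8·(2 + x) = 16, i.e. 16 + 8x − 2·(10 + 3x) = 16.
Collecting terms: 2x − 4 = 16, so 2x = 20, so x = 10.
Then 2E = 10 + 3·10 = 40, so E = 20, V = 2E/4 = 10, F = 2 + 10 = 12.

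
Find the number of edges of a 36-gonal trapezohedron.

144

The n-trapezohedron (dual of the n-antiprism) has V = 2·36 + 2 = 74, E = 4·36 = 144, F = 2·36 = 72.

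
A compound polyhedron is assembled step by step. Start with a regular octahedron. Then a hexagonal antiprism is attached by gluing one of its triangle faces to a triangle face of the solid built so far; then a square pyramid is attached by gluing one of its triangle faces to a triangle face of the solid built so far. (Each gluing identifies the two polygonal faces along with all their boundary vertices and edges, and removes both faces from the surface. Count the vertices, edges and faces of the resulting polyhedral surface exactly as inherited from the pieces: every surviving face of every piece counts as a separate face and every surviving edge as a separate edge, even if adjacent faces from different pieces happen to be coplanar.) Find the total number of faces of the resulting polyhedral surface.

A regular octahedron: V=6, E=12, F=8.
Attach a hexagonal antiprism (V=12, E=24, F=14) along a 3-gon: merge 3 vertices and 3 edges, delete both glued faces → V=15, E=33, F=20.
Attach a square pyramid (V=5, E=8, F=5) along a 3-gon: merge 3 vertices and 3 edges, delete both glued faces → V=17, E=38, F=23.
Check: V − E + F = 17 − 38 + 23 = 2.

23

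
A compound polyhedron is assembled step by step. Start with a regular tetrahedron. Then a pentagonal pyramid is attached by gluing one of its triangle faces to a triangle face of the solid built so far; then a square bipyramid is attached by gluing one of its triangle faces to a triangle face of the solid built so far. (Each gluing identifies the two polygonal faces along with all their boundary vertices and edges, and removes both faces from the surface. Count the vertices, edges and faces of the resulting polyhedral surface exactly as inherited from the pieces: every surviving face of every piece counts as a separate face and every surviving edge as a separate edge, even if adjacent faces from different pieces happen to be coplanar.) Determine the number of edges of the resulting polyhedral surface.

22

A regular tetrahedron: V=4, E=6, F=4.
Attach a pentagonal pyramid (V=6, E=10, F=6) along a 3-gon: merge 3 vertices and 3 edges, delete both glued faces → V=7, E=13, F=8.
Attach a square bipyramid (V=6, E=12, F=8) along a 3-gon: merge 3 vertices and 3 edges, delete both glued faces → V=10, E=22, F=14.
Check: V − E + F = 10 − 22 + 14 = 2.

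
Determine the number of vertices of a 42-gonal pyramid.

A pyramid on an n-gon base has one n-gon and n triangles: V = 42 + 1 = 43, E = 2·42 = 84, F = 42 + 1 = 43.

43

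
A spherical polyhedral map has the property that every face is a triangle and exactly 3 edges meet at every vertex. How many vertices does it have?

Each face has 3 edges and each edge borders two faces, so 2E = 3F.
Each vertex has degree 3, so 3V = 2E and hence V = 3F/3.
Euler: V − E + F = 2 ⇒ (3F/3) − (3F/2) + F = 2.
Multiply by 6: (6 − 9 + 6)F = 12, i.e. 3F = 12.
So F = 4, E = 3·4/2 = 6, V = 3·4/3 = 4.

4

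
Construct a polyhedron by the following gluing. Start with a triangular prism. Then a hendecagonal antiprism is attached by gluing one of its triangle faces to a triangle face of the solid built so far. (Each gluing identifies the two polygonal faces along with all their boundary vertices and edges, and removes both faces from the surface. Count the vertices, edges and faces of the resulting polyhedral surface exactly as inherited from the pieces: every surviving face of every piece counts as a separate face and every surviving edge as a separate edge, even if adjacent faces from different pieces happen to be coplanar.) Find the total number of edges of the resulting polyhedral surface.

A triangular prism: V=6, E=9, F=5.
Attach a hendecagonal antiprism (V=22, E=44, F=24) along a 3-gon: merge 3 vertices and 3 edges, delete both glued faces → V=25, E=50, F=27.
Check: V − E + F = 25 − 50 + 27 = 2.

50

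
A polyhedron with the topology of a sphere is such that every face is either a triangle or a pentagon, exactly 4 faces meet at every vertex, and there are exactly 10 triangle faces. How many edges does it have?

Let x be the number of pentagons; then F = 10 + x.
Edge–face incidences: 2E = 3·10 + 5·x = 30 + 5x.
Every vertex has degree 4, so 4V = 2E.
Euler: V − E + F = 2 ⇒ (2E)/4 − E + (10 + x) = 2.
Multiply by 8: 2·(2E) − 4·(2E) + 8·(10 + x) = 16, i.e. 80 + 8x − 2·(30 + 5x) = 16.
Collecting terms: −2x + 20 = 16, so −2x = −4, so x = 2.
Then 2E = 30 + 5·2 = 40, so E = 20, V = 2E/4 = 10, F = 10 + 2 = 12.

20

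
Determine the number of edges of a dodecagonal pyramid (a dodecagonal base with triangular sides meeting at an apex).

24

A pyramid on an n-gon base has one n-gon and n triangles: V = 12 + 1 = 13, E = 2·12 = 24, F = 12 + 1 = 13.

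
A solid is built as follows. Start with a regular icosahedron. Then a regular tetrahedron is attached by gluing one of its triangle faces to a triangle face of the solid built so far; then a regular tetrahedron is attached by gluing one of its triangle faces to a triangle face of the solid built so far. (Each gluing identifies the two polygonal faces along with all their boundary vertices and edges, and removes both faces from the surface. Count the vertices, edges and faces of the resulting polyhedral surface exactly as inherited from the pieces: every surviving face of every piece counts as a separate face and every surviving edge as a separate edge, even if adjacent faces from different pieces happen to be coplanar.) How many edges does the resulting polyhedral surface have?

36

A regular icosahedron: V=12, E=30, F=20.
Attach a regular tetrahedron (V=4, E=6, F=4) along a 3-gon: merge 3 vertices and 3 edges, delete both glued faces → V=13, E=33, F=22.
Attach a regular tetrahedron (V=4, E=6, F=4) along a 3-gon: merge 3 vertices and 3 edges, delete both glued faces → V=14, E=36, F=24.
Check: V − E + F = 14 − 36 + 24 = 2.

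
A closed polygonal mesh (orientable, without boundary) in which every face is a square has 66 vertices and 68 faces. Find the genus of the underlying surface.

2

Every face is a square, so 2E = 4·68 = 272, giving E = 136.
χ = V − E + F = 66 − 136 + 68 = -2.
For a closed orientable surface χ = 2 − 2g, so g = (2 − (-2))/2 = 2.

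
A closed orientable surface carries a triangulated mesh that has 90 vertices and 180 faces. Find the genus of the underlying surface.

Every face is a triangle, so 2E = 3·180 = 540, giving E = 270.
χ = V − E + F = 90 − 270 + 180 = 0.
For a closed orientable surface χ = 2 − 2g, so g = (2 − (0))/2 = 1.

1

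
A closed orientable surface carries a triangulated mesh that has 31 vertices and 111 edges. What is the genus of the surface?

4

Every face is a triangle and each edge borders two faces, so 3F = 2·111, giving F = 74.
χ = V − E + F = 31 − 111 + 74 = -6.
For a closed orientable surface χ = 2 − 2g, so g = (2 − (-6))/2 = 4.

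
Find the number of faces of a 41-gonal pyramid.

A pyramid on an n-gon base has one n-gon and n triangles: V = 41 + 1 = 42, E = 2·41 = 82, F = 41 + 1 = 42.

42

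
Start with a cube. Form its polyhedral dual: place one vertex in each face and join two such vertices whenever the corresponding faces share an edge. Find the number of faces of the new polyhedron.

8

The base solid has V = 8, E = 12, F = 6.
The dual swaps V and F and preserves E: V′ = F = 6, E′ = E = 12, F′ = V = 8.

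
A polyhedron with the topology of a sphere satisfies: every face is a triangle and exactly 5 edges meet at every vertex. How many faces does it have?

Each face has 3 edges and each edge borders two faces, so 2E = 3F.
Each vertex has degree 5, so 5V = 2E and hence V = 3F/5.
Euler: V − E + F = 2 ⇒ (3F/5) − (3F/2) + F = 2.
Multiply by 10: (6 − 15 + 10)F = 20, i.e. 1F = 20.
So F = 20, E = 3·20/2 = 30, V = 3·20/5 = 12.

20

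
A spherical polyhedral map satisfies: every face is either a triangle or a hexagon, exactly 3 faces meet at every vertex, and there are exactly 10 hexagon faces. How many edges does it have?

36

Let x be the number of triangles; then F = 10 + x.
Edge–face incidences: 2E = 6·10 + 3·x = 60 + 3x.
Every vertex has degree 3, so 3V = 2E.
Euler: V − E + F = 2 ⇒ (2E)/3 − E + (10 + x) = 2.
Multiply by 6: 2·(2E) − 3·(2E) + 6·(10 + x) = 12, i.e. 60 + 6x − (60 + 3x) = 12.
Collecting terms: 3x = 12, so x = 4.
Then 2E = 60 + 3·4 = 72, so E = 36, V = 2E/3 = 24, F = 10 + 4 = 14.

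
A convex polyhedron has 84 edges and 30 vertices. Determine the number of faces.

56

Here V − E + F = 2.
F = 2 − V + E = 2 − 30 + 84 = 56.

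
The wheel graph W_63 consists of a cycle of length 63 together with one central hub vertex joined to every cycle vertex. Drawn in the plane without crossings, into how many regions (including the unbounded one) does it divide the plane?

64

W_63 has V = 63 + 1 = 64 vertices and E = 2·63 = 126 edges.
By Euler's formula F = 2 − V + E = 2 − 64 + 126 = 64.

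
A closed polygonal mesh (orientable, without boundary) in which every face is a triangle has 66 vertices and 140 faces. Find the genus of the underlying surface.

Every face is a triangle, so 2E = 3·140 = 420, giving E = 210.
χ = V − E + F = 66 − 210 + 140 = -4.
For a closed orientable surface χ = 2 − 2g, so g = (2 − (-4))/2 = 3.

3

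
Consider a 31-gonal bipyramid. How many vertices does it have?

A bipyramid over an n-gon has 2n triangular faces and n + 2 vertices: V = 31 + 2 = 33, E = 3·31 = 93, F = 2·31 = 62.

33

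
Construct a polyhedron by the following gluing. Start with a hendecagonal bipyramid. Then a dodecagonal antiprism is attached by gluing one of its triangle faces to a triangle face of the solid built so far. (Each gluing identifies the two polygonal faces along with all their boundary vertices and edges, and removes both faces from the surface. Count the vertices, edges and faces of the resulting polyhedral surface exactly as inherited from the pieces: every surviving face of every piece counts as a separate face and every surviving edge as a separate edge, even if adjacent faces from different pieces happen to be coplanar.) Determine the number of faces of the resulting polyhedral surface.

46

A hendecagonal bipyramid: V=13, E=33, F=22.
Attach a dodecagonal antiprism (V=24, E=48, F=26) along a 3-gon: merge 3 vertices and 3 edges, delete both glued faces → V=34, E=78, F=46.
Check: V − E + F = 34 − 78 + 46 = 2.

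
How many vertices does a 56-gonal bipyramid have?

A bipyramid over an n-gon has 2n triangular faces and n + 2 vertices: V = 56 + 2 = 58, E = 3·56 = 168, F = 2·56 = 112.

58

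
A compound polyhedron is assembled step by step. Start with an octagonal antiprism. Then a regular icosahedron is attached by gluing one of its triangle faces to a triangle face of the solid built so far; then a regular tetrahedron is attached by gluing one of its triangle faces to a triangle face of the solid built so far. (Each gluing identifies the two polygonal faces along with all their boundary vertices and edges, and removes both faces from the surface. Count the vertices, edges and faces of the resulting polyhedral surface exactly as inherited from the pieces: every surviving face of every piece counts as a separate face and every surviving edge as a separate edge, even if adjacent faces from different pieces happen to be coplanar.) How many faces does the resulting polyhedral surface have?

38

An octagonal antiprism: V=16, E=32, F=18.
Attach a regular icosahedron (V=12, E=30, F=20) along a 3-gon: merge 3 vertices and 3 edges, delete both glued faces → V=25, E=59, F=36.
Attach a regular tetrahedron (V=4, E=6, F=4) along a 3-gon: merge 3 vertices and 3 edges, delete both glued faces → V=26, E=62, F=38.
Check: V − E + F = 26 − 62 + 38 = 2.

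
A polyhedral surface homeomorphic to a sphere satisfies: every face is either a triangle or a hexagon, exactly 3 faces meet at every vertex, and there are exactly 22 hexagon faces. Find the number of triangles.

Let x be the number of triangles; then F = 22 + x.
Edge–face incidences: 2E = 6·22 + 3·x = 132 + 3x.
Every vertex has degree 3, so 3V = 2E.
Euler: V − E + F = 2 ⇒ (2E)/3 − E + (22 + x) = 2.
Multiply by 6: 2·(2E) − 3·(2E) + 6·(22 + x) = 12, i.e. 132 + 6x − (132 + 3x) = 12.
Collecting terms: 3x = 12, so x = 4.
Then 2E = 132 + 3·4 = 144, so E = 72, V = 2E/3 = 48, F = 22 + 4 = 26.

4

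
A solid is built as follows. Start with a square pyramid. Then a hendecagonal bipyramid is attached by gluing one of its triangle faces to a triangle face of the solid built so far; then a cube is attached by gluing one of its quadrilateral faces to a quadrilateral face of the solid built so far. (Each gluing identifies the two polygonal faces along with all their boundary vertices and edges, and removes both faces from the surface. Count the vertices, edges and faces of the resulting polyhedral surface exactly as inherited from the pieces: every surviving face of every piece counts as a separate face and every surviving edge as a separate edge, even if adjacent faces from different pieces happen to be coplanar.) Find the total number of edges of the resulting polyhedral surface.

A square pyramid: V=5, E=8, F=5.
Attach a hendecagonal bipyramid (V=13, E=33, F=22) along a 3-gon: merge 3 vertices and 3 edges, delete both glued faces → V=15, E=38, F=25.
Attach a cube (V=8, E=12, F=6) along a 4-gon: merge 4 vertices and 4 edges, delete both glued faces → V=19, E=46, F=29.
Check: V − E + F = 19 − 46 + 29 = 2.

46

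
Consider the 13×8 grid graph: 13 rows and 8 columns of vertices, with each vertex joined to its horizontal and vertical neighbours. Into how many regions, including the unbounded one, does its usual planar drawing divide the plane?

85

The grid has V = 13·8 = 104 vertices and E = 13·7 + 8·12 = 187 edges.
F = 2 − V + E = 2 − 104 + 187 = 85.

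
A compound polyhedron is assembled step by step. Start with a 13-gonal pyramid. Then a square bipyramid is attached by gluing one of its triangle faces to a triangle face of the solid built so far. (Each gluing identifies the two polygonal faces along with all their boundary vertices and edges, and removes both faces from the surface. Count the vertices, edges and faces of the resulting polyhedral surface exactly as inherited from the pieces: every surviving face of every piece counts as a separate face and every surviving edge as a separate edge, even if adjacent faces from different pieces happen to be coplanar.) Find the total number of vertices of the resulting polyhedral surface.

A 13-gonal pyramid: V=14, E=26, F=14.
Attach a square bipyramid (V=6, E=12, F=8) along a 3-gon: merge 3 vertices and 3 edges, delete both glued faces → V=17, E=35, F=20.
Check: V − E + F = 17 − 35 + 20 = 2.

17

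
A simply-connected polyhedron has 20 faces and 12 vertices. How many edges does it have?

30

Here V − E + F = 2.
E = V + F − (2) = 12 + 20 − (2) = 30.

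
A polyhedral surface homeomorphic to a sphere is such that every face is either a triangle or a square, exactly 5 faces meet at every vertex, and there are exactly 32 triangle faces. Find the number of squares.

6

Let x be the number of squares; then F = 32 + x.
Edge–face incidences: 2E = 3·32 + 4·x = 96 + 4x.
Every vertex has degree 5, so 5V = 2E.
Euler: V − E + F = 2 ⇒ (2E)/5 − E + (32 + x) = 2.
Multiply by 10: 2·(2E) − 5·(2E) + 10·(32 + x) = 20, i.e. 320 + 10x − 3·(96 + 4x) = 20.
Collecting terms: −2x + 32 = 20, so −2x = −12, so x = 6.
Then 2E = 96 + 4·6 = 120, so E = 60, V = 2E/5 = 24, F = 32 + 6 = 38.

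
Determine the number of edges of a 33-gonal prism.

A prism on an n-gon has two n-gon bases and n rectangular sides: V = 2·33 = 66, E = 3·33 = 99, F = 33 + 2 = 35.

99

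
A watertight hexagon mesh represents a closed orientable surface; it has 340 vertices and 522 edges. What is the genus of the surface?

5

Every face is a hexagon and each edge borders two faces, so 6F = 2·522, giving F = 174.
χ = V − E + F = 340 − 522 + 174 = -8.
For a closed orientable surface χ = 2 − 2g, so g = (2 − (-8))/2 = 5.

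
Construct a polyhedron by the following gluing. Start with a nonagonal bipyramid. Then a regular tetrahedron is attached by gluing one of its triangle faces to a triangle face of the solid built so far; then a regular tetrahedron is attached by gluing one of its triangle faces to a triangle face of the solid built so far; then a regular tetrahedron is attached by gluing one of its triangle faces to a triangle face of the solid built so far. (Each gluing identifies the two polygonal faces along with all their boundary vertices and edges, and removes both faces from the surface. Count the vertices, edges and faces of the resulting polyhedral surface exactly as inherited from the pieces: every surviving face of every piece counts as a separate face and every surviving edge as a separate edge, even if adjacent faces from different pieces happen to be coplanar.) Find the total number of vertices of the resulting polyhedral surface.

14

A nonagonal bipyramid: V=11, E=27, F=18.
Attach a regular tetrahedron (V=4, E=6, F=4) along a 3-gon: merge 3 vertices and 3 edges, delete both glued faces → V=12, E=30, F=20.
Attach a regular tetrahedron (V=4, E=6, F=4) along a 3-gon: merge 3 vertices and 3 edges, delete both glued faces → V=13, E=33, F=22.
Attach a regular tetrahedron (V=4, E=6, F=4) along a 3-gon: merge 3 vertices and 3 edges, delete both glued faces → V=14, E=36, F=24.
Check: V − E + F = 14 − 36 + 24 = 2.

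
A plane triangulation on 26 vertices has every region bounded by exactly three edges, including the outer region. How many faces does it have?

In a plane triangulation 3F = 2E and V − E + F = 2, so F = 2V − 4 = 2·26 − 4 = 48.

48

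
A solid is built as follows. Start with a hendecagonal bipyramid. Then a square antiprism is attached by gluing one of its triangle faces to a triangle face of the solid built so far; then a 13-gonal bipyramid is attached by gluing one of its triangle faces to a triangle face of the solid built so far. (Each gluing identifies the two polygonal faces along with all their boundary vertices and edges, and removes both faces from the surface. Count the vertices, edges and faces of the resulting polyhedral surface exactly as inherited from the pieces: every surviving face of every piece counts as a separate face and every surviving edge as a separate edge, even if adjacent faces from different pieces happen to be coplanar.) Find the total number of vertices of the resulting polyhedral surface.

30

A hendecagonal bipyramid: V=13, E=33, F=22.
Attach a square antiprism (V=8, E=16, F=10) along a 3-gon: merge 3 vertices and 3 edges, delete both glued faces → V=18, E=46, F=30.
Attach a 13-gonal bipyramid (V=15, E=39, F=26) along a 3-gon: merge 3 vertices and 3 edges, delete both glued faces → V=30, E=82, F=54.
Check: V − E + F = 30 − 82 + 54 = 2.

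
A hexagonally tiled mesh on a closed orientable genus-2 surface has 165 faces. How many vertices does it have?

328

χ = 2 − 2·2 = -2, and every face is a hexagon so 6F = 2E.
E = 6·165/2 = 495. Then V = -2 + E − F = -2 + 495 − 165 = 328.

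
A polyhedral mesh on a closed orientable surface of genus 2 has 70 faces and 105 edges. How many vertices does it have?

For a closed orientable surface of genus 2, χ = 2 − 2·2 = -2.
V = -2 + E − F = -2 + 105 − 70 = 33.

33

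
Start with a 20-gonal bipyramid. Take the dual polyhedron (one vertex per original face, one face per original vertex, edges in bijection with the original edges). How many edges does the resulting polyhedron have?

The base solid has V = 22, E = 60, F = 40.
The dual swaps V and F and preserves E: V′ = F = 40, E′ = E = 60, F′ = V = 22.

60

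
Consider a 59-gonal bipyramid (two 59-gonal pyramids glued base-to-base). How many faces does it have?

118

A bipyramid over an n-gon has 2n triangular faces and n + 2 vertices: V = 59 + 2 = 61, E = 3·59 = 177, F = 2·59 = 118.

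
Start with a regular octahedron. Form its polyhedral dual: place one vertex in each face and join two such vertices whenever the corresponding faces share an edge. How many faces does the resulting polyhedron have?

6

The base solid has V = 6, E = 12, F = 8.
The dual swaps V and F and preserves E: V′ = F = 8, E′ = E = 12, F′ = V = 6.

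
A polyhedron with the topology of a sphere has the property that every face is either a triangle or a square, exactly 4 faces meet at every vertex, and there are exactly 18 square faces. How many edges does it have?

Let x be the number of triangles; then F = 18 + x.
Edge–face incidences: 2E = 4·18 + 3·x = 72 + 3x.
Every vertex has degree 4, so 4V = 2E.
Euler: V − E + F = 2 ⇒ (2E)/4 − E + (18 + x) = 2.
Multiply by 8: 2·(2E) − 4·(2E) + 8·(18 + x) = 16, i.e. 144 + 8x − 2·(72 + 3x) = 16.
Collecting terms: 2x = 16, so x = 8.
Then 2E = 72 + 3·8 = 96, so E = 48, V = 2E/4 = 24, F = 18 + 8 = 26.

48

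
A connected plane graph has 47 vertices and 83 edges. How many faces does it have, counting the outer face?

Euler's formula for a connected plane graph: V − E + F = 2, so F = 2 − 47 + 83 = 38.

38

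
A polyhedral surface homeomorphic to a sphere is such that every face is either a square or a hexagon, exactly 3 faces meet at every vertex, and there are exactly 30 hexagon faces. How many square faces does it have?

6

Let x be the number of squares; then F = 30 + x.
Edge–face incidences: 2E = 6·30 + 4·x = 180 + 4x.
Every vertex has degree 3, so 3V = 2E.
Euler: V − E + F = 2 ⇒ (2E)/3 − E + (30 + x) = 2.
Multiply by 6: 2·(2E) − 3·(2E) + 6·(30 + x) = 12, i.e. 180 + 6x − (180 + 4x) = 12.
Collecting terms: 2x = 12, so x = 6.
Then 2E = 180 + 4·6 = 204, so E = 102, V = 2E/3 = 68, F = 30 + 6 = 36.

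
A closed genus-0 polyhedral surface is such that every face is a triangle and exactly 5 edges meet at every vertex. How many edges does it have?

Each face has 3 edges and each edge borders two faces, so 2E = 3F.
Each vertex has degree 5, so 5V = 2E and hence V = 3F/5.
Euler: V − E + F = 2 ⇒ (3F/5) − (3F/2) + F = 2.
Multiply by 10: (6 − 15 + 10)F = 20, i.e. 1F = 20.
So F = 20, E = 3·20/2 = 30, V = 3·20/5 = 12.

30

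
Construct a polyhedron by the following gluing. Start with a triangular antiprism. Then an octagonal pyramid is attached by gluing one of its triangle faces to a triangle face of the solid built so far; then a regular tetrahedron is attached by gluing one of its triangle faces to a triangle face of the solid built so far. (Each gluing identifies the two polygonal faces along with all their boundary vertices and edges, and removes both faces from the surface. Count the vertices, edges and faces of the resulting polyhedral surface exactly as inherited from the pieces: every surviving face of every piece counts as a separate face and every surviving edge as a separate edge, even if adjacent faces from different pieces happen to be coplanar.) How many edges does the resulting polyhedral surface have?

A triangular antiprism: V=6, E=12, F=8.
Attach an octagonal pyramid (V=9, E=16, F=9) along a 3-gon: merge 3 vertices and 3 edges, delete both glued faces → V=12, E=25, F=15.
Attach a regular tetrahedron (V=4, E=6, F=4) along a 3-gon: merge 3 vertices and 3 edges, delete both glued faces → V=13, E=28, F=17.
Check: V − E + F = 13 − 28 + 17 = 2.

28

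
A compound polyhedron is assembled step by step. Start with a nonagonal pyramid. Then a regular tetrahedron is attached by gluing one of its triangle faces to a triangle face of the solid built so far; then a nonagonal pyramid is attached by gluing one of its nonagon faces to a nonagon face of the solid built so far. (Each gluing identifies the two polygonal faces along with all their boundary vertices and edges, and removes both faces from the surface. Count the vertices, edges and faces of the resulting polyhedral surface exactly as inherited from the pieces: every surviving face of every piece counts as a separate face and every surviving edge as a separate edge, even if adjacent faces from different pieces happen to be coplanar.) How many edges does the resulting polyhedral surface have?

A nonagonal pyramid: V=10, E=18, F=10.
Attach a regular tetrahedron (V=4, E=6, F=4) along a 3-gon: merge 3 vertices and 3 edges, delete both glued faces → V=11, E=21, F=12.
Attach a nonagonal pyramid (V=10, E=18, F=10) along a 9-gon: merge 9 vertices and 9 edges, delete both glued faces → V=12, E=30, F=20.
Check: V − E + F = 12 − 30 + 20 = 2.

30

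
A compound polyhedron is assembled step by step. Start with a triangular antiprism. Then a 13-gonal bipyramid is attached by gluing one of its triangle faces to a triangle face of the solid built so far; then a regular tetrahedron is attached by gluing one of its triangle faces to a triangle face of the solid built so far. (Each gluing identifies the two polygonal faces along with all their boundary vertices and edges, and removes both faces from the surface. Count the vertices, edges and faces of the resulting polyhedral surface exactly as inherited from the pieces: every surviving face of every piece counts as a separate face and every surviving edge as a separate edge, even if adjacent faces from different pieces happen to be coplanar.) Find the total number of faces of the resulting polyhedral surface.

34

A triangular antiprism: V=6, E=12, F=8.
Attach a 13-gonal bipyramid (V=15, E=39, F=26) along a 3-gon: merge 3 vertices and 3 edges, delete both glued faces → V=18, E=48, F=32.
Attach a regular tetrahedron (V=4, E=6, F=4) along a 3-gon: merge 3 vertices and 3 edges, delete both glued faces → V=19, E=51, F=34.
Check: V − E + F = 19 − 51 + 34 = 2.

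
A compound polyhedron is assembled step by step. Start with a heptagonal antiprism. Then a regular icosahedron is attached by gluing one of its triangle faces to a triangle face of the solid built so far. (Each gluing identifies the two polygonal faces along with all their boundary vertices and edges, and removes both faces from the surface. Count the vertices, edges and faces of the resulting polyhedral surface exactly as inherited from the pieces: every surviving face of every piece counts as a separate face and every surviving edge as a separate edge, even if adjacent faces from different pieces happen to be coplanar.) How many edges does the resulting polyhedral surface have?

A heptagonal antiprism: V=14, E=28, F=16.
Attach a regular icosahedron (V=12, E=30, F=20) along a 3-gon: merge 3 vertices and 3 edges, delete both glued faces → V=23, E=55, F=34.
Check: V − E + F = 23 − 55 + 34 = 2.

55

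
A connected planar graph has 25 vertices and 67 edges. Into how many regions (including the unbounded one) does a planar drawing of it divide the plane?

44

Euler's formula for a connected plane graph: V − E + F = 2, so F = 2 − 25 + 67 = 44.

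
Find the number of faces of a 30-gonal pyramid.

A pyramid on an n-gon base has one n-gon and n triangles: V = 30 + 1 = 31, E = 2·30 = 60, F = 30 + 1 = 31.

31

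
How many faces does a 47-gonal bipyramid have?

A bipyramid over an n-gon has 2n triangular faces and n + 2 vertices: V = 47 + 2 = 49, E = 3·47 = 141, F = 2·47 = 94.

94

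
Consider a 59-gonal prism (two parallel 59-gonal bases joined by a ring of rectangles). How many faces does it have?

61

A prism on an n-gon has two n-gon bases and n rectangular sides: V = 2·59 = 118, E = 3·59 = 177, F = 59 + 2 = 61.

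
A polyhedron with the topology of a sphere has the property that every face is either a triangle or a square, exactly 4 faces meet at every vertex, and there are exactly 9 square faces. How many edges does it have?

30

Let x be the number of triangles; then F = 9 + x.
Edge–face incidences: 2E = 4·9 + 3·x = 36 + 3x.
Every vertex has degree 4, so 4V = 2E.
Euler: V − E + F = 2 ⇒ (2E)/4 − E + (9 + x) = 2.
Multiply by 8: 2·(2E) − 4·(2E) + 8·(9 + x) = 16, i.e. 72 + 8x − 2·(36 + 3x) = 16.
Collecting terms: 2x = 16, so x = 8.
Then 2E = 36 + 3·8 = 60, so E = 30, V = 2E/4 = 15, F = 9 + 8 = 17.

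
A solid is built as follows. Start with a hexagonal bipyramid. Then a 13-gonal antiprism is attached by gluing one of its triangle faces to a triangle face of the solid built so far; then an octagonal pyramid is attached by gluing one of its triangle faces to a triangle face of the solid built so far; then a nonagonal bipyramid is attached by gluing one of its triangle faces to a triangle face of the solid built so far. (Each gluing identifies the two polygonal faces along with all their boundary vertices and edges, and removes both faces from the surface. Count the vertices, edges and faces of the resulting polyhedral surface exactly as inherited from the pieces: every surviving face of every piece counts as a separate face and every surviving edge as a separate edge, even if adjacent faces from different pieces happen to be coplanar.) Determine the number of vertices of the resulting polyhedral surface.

A hexagonal bipyramid: V=8, E=18, F=12.
Attach a 13-gonal antiprism (V=26, E=52, F=28) along a 3-gon: merge 3 vertices and 3 edges, delete both glued faces → V=31, E=67, F=38.
Attach an octagonal pyramid (V=9, E=16, F=9) along a 3-gon: merge 3 vertices and 3 edges, delete both glued faces → V=37, E=80, F=45.
Attach a nonagonal bipyramid (V=11, E=27, F=18) along a 3-gon: merge 3 vertices and 3 edges, delete both glued faces → V=45, E=104, F=61.
Check: V − E + F = 45 − 104 + 61 = 2.

45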